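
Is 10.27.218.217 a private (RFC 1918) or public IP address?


RFC 1918 private ranges:
  10.0.0.0/8 (10.0.0.0 - 10.255.255.255)
  172.16.0.0/12 (172.16.0.0 - 172.31.255.255)
  192.168.0.0/16 (192.168.0.0 - 192.168.255.255)
Private (in 10.0.0.0/8)


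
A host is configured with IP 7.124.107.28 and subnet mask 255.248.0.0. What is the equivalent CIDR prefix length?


Binary: 11111111.11111000.00000000.00000000
Count leading 1s
Prefix: /13


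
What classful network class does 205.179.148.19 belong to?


First octet: 205
Binary: 11001101
110xxxxx -> Class C (192-223)
Class C, default mask 255.255.255.0 (/24)


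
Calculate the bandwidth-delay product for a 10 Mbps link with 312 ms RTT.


BDP = bandwidth * RTT
= 10 Mbps * 312 ms
= 10 * 1e6 * 312 / 1000 bits
= 3120000 bits
= 390000 bytes
= 380.8594 KB
BDP = 3120000 bits (390000 bytes)


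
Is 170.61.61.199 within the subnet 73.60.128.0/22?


Subnet network: 73.60.128.0
Test IP AND mask: 170.61.60.0
No, 170.61.61.199 is not in 73.60.128.0/22


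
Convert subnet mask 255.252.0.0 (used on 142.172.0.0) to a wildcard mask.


Subnet mask: 255.252.0.0
Wildcard = 255.255.255.255 - subnet mask
255 - 255 = 0
255 - 252 = 3
255 - 0 = 255
255 - 0 = 255
Wildcard: 0.3.255.255


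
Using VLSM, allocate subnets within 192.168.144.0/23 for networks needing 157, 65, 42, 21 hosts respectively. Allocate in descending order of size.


157 hosts -> /24 (254 usable): 192.168.144.0/24
65 hosts -> /25 (126 usable): 192.168.145.0/25
42 hosts -> /26 (62 usable): 192.168.145.128/26
21 hosts -> /27 (30 usable): 192.168.145.192/27
Allocation: 192.168.144.0/24 (157 hosts, 254 usable); 192.168.145.0/25 (65 hosts, 126 usable); 192.168.145.128/26 (42 hosts, 62 usable); 192.168.145.192/27 (21 hosts, 30 usable)


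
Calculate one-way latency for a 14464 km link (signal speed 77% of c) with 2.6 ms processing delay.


Speed = 0.77 * 3e5 km/s = 231000 km/s
Propagation delay = 14464 / 231000 = 0.0626 s = 62.6147 ms
Processing delay = 2.6 ms
Total one-way latency = 65.2147 ms


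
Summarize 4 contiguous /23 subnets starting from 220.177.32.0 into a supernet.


Original prefix: /23
Number of subnets: 4 = 2^2
New prefix = 23 - 2 = 21
Supernet: 220.177.32.0/21


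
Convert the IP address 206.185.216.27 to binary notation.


206 = 11001110
185 = 10111001
216 = 11011000
27 = 00011011
Binary: 11001110.10111001.11011000.00011011


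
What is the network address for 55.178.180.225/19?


IP:   00110111.10110010.10110100.11100001
Mask: 11111111.11111111.11100000.00000000
AND operation:
Net:  00110111.10110010.10100000.00000000
Network: 55.178.160.0/19


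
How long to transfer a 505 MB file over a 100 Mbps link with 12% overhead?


Effective throughput = 100 * (1 - 12/100) = 88 Mbps
File size in Mb = 505 * 8 = 4040 Mb
Time = 4040 / 88
Time = 45.9091 seconds


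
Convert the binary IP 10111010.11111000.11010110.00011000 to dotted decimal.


10111010 = 186
11111000 = 248
11010110 = 214
00011000 = 24
IP: 186.248.214.24


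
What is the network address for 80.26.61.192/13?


IP:   01010000.00011010.00111101.11000000
Mask: 11111111.11111000.00000000.00000000
AND operation:
Net:  01010000.00011000.00000000.00000000
Network: 80.24.0.0/13


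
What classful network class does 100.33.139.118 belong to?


First octet: 100
Binary: 01100100
0xxxxxxx -> Class A (1-126)
Class A, default mask 255.0.0.0 (/8)


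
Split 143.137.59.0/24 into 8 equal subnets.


New prefix = 24 + 3 = 27
Each subnet has 32 addresses
  143.137.59.0/27
  143.137.59.32/27
  143.137.59.64/27
  143.137.59.96/27
  143.137.59.128/27
  143.137.59.160/27
  143.137.59.192/27
  143.137.59.224/27
Subnets: 143.137.59.0/27, 143.137.59.32/27, 143.137.59.64/27, 143.137.59.96/27, 143.137.59.128/27, 143.137.59.160/27, 143.137.59.192/27, 143.137.59.224/27


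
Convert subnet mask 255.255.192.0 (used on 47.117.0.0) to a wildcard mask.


Subnet mask: 255.255.192.0
Wildcard = 255.255.255.255 - subnet mask
255 - 255 = 0
255 - 255 = 0
255 - 192 = 63
255 - 0 = 255
Wildcard: 0.0.63.255


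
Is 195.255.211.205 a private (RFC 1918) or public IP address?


RFC 1918 private ranges:
  10.0.0.0/8 (10.0.0.0 - 10.255.255.255)
  172.16.0.0/12 (172.16.0.0 - 172.31.255.255)
  192.168.0.0/16 (192.168.0.0 - 192.168.255.255)
Public (not in any RFC 1918 range)


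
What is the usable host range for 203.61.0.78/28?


Network: 203.61.0.64
Broadcast: 203.61.0.79
First usable = network + 1
Last usable = broadcast - 1
Range: 203.61.0.65 to 203.61.0.78


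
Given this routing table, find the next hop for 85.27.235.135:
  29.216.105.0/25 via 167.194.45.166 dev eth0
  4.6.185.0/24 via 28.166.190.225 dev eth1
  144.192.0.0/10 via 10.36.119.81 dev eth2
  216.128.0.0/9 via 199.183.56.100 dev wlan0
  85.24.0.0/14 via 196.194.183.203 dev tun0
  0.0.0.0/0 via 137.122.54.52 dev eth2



Longest prefix match for 85.27.235.135:
  /25 29.216.105.0: no
  /24 4.6.185.0: no
  /10 144.192.0.0: no
  /9 216.128.0.0: no
  /14 85.24.0.0: MATCH
  /0 0.0.0.0: MATCH
Selected: next-hop 196.194.183.203 via tun0 (matched /14)


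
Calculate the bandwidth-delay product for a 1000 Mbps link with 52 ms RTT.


BDP = bandwidth * RTT
= 1000 Mbps * 52 ms
= 1000 * 1e6 * 52 / 1000 bits
= 52000000 bits
= 6500000 bytes
= 6347.6562 KB
BDP = 52000000 bits (6500000 bytes)


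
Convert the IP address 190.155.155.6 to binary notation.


190 = 10111110
155 = 10011011
155 = 10011011
6 = 00000110
Binary: 10111110.10011011.10011011.00000110


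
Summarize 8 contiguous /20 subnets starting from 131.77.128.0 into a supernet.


Original prefix: /20
Number of subnets: 8 = 2^3
New prefix = 20 - 3 = 17
Supernet: 131.77.128.0/17


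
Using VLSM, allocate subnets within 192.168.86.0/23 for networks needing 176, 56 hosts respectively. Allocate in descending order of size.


176 hosts -> /24 (254 usable): 192.168.86.0/24
56 hosts -> /26 (62 usable): 192.168.87.0/26
Allocation: 192.168.86.0/24 (176 hosts, 254 usable); 192.168.87.0/26 (56 hosts, 62 usable)


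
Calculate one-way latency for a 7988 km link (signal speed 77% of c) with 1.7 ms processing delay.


Speed = 0.77 * 3e5 km/s = 231000 km/s
Propagation delay = 7988 / 231000 = 0.0346 s = 34.5801 ms
Processing delay = 1.7 ms
Total one-way latency = 36.2801 ms


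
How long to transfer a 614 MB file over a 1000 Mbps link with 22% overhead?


Effective throughput = 1000 * (1 - 22/100) = 780 Mbps
File size in Mb = 614 * 8 = 4912 Mb
Time = 4912 / 780
Time = 6.2974 seconds


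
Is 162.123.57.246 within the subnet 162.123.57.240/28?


Subnet network: 162.123.57.240
Test IP AND mask: 162.123.57.240
Yes, 162.123.57.246 is in 162.123.57.240/28


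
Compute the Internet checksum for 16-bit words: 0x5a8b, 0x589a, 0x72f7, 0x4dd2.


Sum all words (with carry folding):
+ 0x5a8b = 0x5a8b
+ 0x589a = 0xb325
+ 0x72f7 = 0x261d
+ 0x4dd2 = 0x73ef
One's complement: ~0x73ef
Checksum = 0x8c10


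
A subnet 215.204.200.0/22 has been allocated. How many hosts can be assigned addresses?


Host bits = 32 - 22 = 10
Total addresses = 2^10 = 1024
Usable = total - 2 (network and broadcast)
Usable hosts: 1022


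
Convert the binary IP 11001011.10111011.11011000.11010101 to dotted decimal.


11001011 = 203
10111011 = 187
11011000 = 216
11010101 = 213
IP: 203.187.216.213


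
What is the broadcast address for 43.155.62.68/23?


Network: 43.155.62.0/23
Host bits = 9
Set all host bits to 1:
Broadcast: 43.155.63.255


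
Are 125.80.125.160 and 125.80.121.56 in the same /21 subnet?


Mask: 255.255.248.0
125.80.125.160 AND mask = 125.80.120.0
125.80.121.56 AND mask = 125.80.120.0
Yes, same subnet (125.80.120.0)


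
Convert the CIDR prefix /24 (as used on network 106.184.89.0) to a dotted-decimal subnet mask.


/24 means 24 network bits, 8 host bits
Binary: 11111111111111111111111100000000
Mask: 255.255.255.0


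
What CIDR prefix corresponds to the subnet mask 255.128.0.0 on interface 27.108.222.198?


Binary: 11111111.10000000.00000000.00000000
Count leading 1s
Prefix: /9


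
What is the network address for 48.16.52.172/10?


IP:   00110000.00010000.00110100.10101100
Mask: 11111111.11000000.00000000.00000000
AND operation:
Net:  00110000.00000000.00000000.00000000
Network: 48.0.0.0/10


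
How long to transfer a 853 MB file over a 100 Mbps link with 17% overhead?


Effective throughput = 100 * (1 - 17/100) = 83 Mbps
File size in Mb = 853 * 8 = 6824 Mb
Time = 6824 / 83
Time = 82.2169 seconds


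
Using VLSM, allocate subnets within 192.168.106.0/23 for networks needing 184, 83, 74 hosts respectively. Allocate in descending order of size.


184 hosts -> /24 (254 usable): 192.168.106.0/24
83 hosts -> /25 (126 usable): 192.168.107.0/25
74 hosts -> /25 (126 usable): 192.168.107.128/25
Allocation: 192.168.106.0/24 (184 hosts, 254 usable); 192.168.107.0/25 (83 hosts, 126 usable); 192.168.107.128/25 (74 hosts, 126 usable)


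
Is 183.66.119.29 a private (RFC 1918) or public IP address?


RFC 1918 private ranges:
  10.0.0.0/8 (10.0.0.0 - 10.255.255.255)
  172.16.0.0/12 (172.16.0.0 - 172.31.255.255)
  192.168.0.0/16 (192.168.0.0 - 192.168.255.255)
Public (not in any RFC 1918 range)


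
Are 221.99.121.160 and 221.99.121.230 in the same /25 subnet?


Mask: 255.255.255.128
221.99.121.160 AND mask = 221.99.121.128
221.99.121.230 AND mask = 221.99.121.128
Yes, same subnet (221.99.121.128)


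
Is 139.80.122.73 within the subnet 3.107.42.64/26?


Subnet network: 3.107.42.64
Test IP AND mask: 139.80.122.64
No, 139.80.122.73 is not in 3.107.42.64/26


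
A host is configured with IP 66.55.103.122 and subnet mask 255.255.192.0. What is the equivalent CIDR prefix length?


Binary: 11111111.11111111.11000000.00000000
Count leading 1s
Prefix: /18


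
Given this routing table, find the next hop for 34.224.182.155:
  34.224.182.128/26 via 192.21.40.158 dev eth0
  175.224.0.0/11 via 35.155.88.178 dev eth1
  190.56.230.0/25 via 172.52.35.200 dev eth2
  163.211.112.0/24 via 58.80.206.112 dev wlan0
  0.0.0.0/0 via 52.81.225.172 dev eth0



Longest prefix match for 34.224.182.155:
  /26 34.224.182.128: MATCH
  /11 175.224.0.0: no
  /25 190.56.230.0: no
  /24 163.211.112.0: no
  /0 0.0.0.0: MATCH
Selected: next-hop 192.21.40.158 via eth0 (matched /26)


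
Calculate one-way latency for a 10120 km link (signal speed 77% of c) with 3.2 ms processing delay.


Speed = 0.77 * 3e5 km/s = 231000 km/s
Propagation delay = 10120 / 231000 = 0.0438 s = 43.8095 ms
Processing delay = 3.2 ms
Total one-way latency = 47.0095 ms


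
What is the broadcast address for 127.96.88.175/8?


Network: 127.0.0.0/8
Host bits = 24
Set all host bits to 1:
Broadcast: 127.255.255.255


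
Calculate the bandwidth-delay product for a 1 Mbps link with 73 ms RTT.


BDP = bandwidth * RTT
= 1 Mbps * 73 ms
= 1 * 1e6 * 73 / 1000 bits
= 73000 bits
= 9125 bytes
= 8.9111 KB
BDP = 73000 bits (9125 bytes)


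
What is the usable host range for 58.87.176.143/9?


Network: 58.0.0.0
Broadcast: 58.127.255.255
First usable = network + 1
Last usable = broadcast - 1
Range: 58.0.0.1 to 58.127.255.254


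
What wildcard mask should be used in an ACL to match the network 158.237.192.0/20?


Subnet mask: 255.255.240.0
Wildcard = 255.255.255.255 - subnet mask
255 - 255 = 0
255 - 255 = 0
255 - 240 = 15
255 - 0 = 255
Wildcard: 0.0.15.255


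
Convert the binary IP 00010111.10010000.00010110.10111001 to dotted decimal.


00010111 = 23
10010000 = 144
00010110 = 22
10111001 = 185
IP: 23.144.22.185


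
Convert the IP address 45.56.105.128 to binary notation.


45 = 00101101
56 = 00111000
105 = 01101001
128 = 10000000
Binary: 00101101.00111000.01101001.10000000


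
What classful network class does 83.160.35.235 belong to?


First octet: 83
Binary: 01010011
0xxxxxxx -> Class A (1-126)
Class A, default mask 255.0.0.0 (/8)


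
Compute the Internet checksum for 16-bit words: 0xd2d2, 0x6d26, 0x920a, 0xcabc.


Sum all words (with carry folding):
+ 0xd2d2 = 0xd2d2
+ 0x6d26 = 0x3ff9
+ 0x920a = 0xd203
+ 0xcabc = 0x9cc0
One's complement: ~0x9cc0
Checksum = 0x633f


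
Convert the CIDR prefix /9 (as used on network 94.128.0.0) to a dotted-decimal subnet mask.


/9 means 9 network bits, 23 host bits
Binary: 11111111100000000000000000000000
Mask: 255.128.0.0


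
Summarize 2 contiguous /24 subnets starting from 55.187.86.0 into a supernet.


Original prefix: /24
Number of subnets: 2 = 2^1
New prefix = 24 - 1 = 23
Supernet: 55.187.86.0/23


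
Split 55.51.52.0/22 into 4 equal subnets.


New prefix = 22 + 2 = 24
Each subnet has 256 addresses
  55.51.52.0/24
  55.51.53.0/24
  55.51.54.0/24
  55.51.55.0/24
Subnets: 55.51.52.0/24, 55.51.53.0/24, 55.51.54.0/24, 55.51.55.0/24


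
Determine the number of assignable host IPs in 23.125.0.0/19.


Host bits = 32 - 19 = 13
Total addresses = 2^13 = 8192
Usable = total - 2 (network and broadcast)
Usable hosts: 8190


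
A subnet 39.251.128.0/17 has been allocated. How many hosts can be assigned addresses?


Host bits = 32 - 17 = 15
Total addresses = 2^15 = 32768
Usable = total - 2 (network and broadcast)
Usable hosts: 32766


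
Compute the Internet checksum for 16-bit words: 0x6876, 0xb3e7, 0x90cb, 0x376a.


Sum all words (with carry folding):
+ 0x6876 = 0x6876
+ 0xb3e7 = 0x1c5e
+ 0x90cb = 0xad29
+ 0x376a = 0xe493
One's complement: ~0xe493
Checksum = 0x1b6c


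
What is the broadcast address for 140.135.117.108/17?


Network: 140.135.0.0/17
Host bits = 15
Set all host bits to 1:
Broadcast: 140.135.127.255


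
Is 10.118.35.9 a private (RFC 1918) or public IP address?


RFC 1918 private ranges:
  10.0.0.0/8 (10.0.0.0 - 10.255.255.255)
  172.16.0.0/12 (172.16.0.0 - 172.31.255.255)
  192.168.0.0/16 (192.168.0.0 - 192.168.255.255)
Private (in 10.0.0.0/8)


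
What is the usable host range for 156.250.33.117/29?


Network: 156.250.33.112
Broadcast: 156.250.33.119
First usable = network + 1
Last usable = broadcast - 1
Range: 156.250.33.113 to 156.250.33.118


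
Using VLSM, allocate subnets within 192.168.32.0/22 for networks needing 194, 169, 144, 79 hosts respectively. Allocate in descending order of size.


194 hosts -> /24 (254 usable): 192.168.32.0/24
169 hosts -> /24 (254 usable): 192.168.33.0/24
144 hosts -> /24 (254 usable): 192.168.34.0/24
79 hosts -> /25 (126 usable): 192.168.35.0/25
Allocation: 192.168.32.0/24 (194 hosts, 254 usable); 192.168.33.0/24 (169 hosts, 254 usable); 192.168.34.0/24 (144 hosts, 254 usable); 192.168.35.0/25 (79 hosts, 126 usable)


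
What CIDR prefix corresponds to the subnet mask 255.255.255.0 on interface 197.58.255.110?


Binary: 11111111.11111111.11111111.00000000
Count leading 1s
Prefix: /24


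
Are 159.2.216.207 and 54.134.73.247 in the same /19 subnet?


Mask: 255.255.224.0
159.2.216.207 AND mask = 159.2.192.0
54.134.73.247 AND mask = 54.134.64.0
No, different subnets (159.2.192.0 vs 54.134.64.0)


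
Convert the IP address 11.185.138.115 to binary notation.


11 = 00001011
185 = 10111001
138 = 10001010
115 = 01110011
Binary: 00001011.10111001.10001010.01110011


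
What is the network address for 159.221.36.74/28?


IP:   10011111.11011101.00100100.01001010
Mask: 11111111.11111111.11111111.11110000
AND operation:
Net:  10011111.11011101.00100100.01000000
Network: 159.221.36.64/28


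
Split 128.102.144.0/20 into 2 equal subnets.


New prefix = 20 + 1 = 21
Each subnet has 2048 addresses
  128.102.144.0/21
  128.102.152.0/21
Subnets: 128.102.144.0/21, 128.102.152.0/21


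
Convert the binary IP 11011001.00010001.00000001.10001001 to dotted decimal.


11011001 = 217
00010001 = 17
00000001 = 1
10001001 = 137
IP: 217.17.1.137


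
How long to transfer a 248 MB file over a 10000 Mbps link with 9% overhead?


Effective throughput = 10000 * (1 - 9/100) = 9100 Mbps
File size in Mb = 248 * 8 = 1984 Mb
Time = 1984 / 9100
Time = 0.218 seconds


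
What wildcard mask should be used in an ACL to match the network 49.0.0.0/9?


Subnet mask: 255.128.0.0
Wildcard = 255.255.255.255 - subnet mask
255 - 255 = 0
255 - 128 = 127
255 - 0 = 255
255 - 0 = 255
Wildcard: 0.127.255.255


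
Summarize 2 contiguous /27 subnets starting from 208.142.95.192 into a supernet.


Original prefix: /27
Number of subnets: 2 = 2^1
New prefix = 27 - 1 = 26
Supernet: 208.142.95.192/26


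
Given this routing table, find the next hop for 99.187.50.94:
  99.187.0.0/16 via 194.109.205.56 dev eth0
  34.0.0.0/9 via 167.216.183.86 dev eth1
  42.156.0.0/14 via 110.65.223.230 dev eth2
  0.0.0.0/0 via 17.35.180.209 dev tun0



Longest prefix match for 99.187.50.94:
  /16 99.187.0.0: MATCH
  /9 34.0.0.0: no
  /14 42.156.0.0: no
  /0 0.0.0.0: MATCH
Selected: next-hop 194.109.205.56 via eth0 (matched /16)


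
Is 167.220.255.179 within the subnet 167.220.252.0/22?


Subnet network: 167.220.252.0
Test IP AND mask: 167.220.252.0
Yes, 167.220.255.179 is in 167.220.252.0/22


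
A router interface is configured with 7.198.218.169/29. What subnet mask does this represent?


/29 means 29 network bits, 3 host bits
Binary: 11111111111111111111111111111000
Mask: 255.255.255.248


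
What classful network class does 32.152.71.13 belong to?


First octet: 32
Binary: 00100000
0xxxxxxx -> Class A (1-126)
Class A, default mask 255.0.0.0 (/8)


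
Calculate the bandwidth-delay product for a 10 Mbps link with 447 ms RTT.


BDP = bandwidth * RTT
= 10 Mbps * 447 ms
= 10 * 1e6 * 447 / 1000 bits
= 4470000 bits
= 558750 bytes
= 545.6543 KB
BDP = 4470000 bits (558750 bytes)


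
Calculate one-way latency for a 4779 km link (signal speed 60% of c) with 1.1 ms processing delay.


Speed = 0.6 * 3e5 km/s = 180000 km/s
Propagation delay = 4779 / 180000 = 0.0266 s = 26.55 ms
Processing delay = 1.1 ms
Total one-way latency = 27.65 ms


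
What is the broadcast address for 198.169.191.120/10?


Network: 198.128.0.0/10
Host bits = 22
Set all host bits to 1:
Broadcast: 198.191.255.255


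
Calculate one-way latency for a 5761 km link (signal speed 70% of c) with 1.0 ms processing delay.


Speed = 0.7 * 3e5 km/s = 210000 km/s
Propagation delay = 5761 / 210000 = 0.0274 s = 27.4333 ms
Processing delay = 1.0 ms
Total one-way latency = 28.4333 ms


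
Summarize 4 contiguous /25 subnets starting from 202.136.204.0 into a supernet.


Original prefix: /25
Number of subnets: 4 = 2^2
New prefix = 25 - 2 = 23
Supernet: 202.136.204.0/23


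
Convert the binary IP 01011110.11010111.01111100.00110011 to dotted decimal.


01011110 = 94
11010111 = 215
01111100 = 124
00110011 = 51
IP: 94.215.124.51


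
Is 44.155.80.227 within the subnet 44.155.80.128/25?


Subnet network: 44.155.80.128
Test IP AND mask: 44.155.80.128
Yes, 44.155.80.227 is in 44.155.80.128/25


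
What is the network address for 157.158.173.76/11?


IP:   10011101.10011110.10101101.01001100
Mask: 11111111.11100000.00000000.00000000
AND operation:
Net:  10011101.10000000.00000000.00000000
Network: 157.128.0.0/11


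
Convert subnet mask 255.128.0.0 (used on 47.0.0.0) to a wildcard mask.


Subnet mask: 255.128.0.0
Wildcard = 255.255.255.255 - subnet mask
255 - 255 = 0
255 - 128 = 127
255 - 0 = 255
255 - 0 = 255
Wildcard: 0.127.255.255


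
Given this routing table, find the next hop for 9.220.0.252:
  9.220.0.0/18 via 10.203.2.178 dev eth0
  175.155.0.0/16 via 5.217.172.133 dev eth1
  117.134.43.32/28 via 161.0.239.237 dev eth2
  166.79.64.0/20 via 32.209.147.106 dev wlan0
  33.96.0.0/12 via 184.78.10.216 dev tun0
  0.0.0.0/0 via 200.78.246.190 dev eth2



Longest prefix match for 9.220.0.252:
  /18 9.220.0.0: MATCH
  /16 175.155.0.0: no
  /28 117.134.43.32: no
  /20 166.79.64.0: no
  /12 33.96.0.0: no
  /0 0.0.0.0: MATCH
Selected: next-hop 10.203.2.178 via eth0 (matched /18)


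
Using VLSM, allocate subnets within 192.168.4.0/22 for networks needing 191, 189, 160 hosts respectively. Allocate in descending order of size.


191 hosts -> /24 (254 usable): 192.168.4.0/24
189 hosts -> /24 (254 usable): 192.168.5.0/24
160 hosts -> /24 (254 usable): 192.168.6.0/24
Allocation: 192.168.4.0/24 (191 hosts, 254 usable); 192.168.5.0/24 (189 hosts, 254 usable); 192.168.6.0/24 (160 hosts, 254 usable)


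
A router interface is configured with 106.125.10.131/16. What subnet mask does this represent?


/16 means 16 network bits, 16 host bits
Binary: 11111111111111110000000000000000
Mask: 255.255.0.0


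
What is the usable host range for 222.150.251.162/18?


Network: 222.150.192.0
Broadcast: 222.150.255.255
First usable = network + 1
Last usable = broadcast - 1
Range: 222.150.192.1 to 222.150.255.254


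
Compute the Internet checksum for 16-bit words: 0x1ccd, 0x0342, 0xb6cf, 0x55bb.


Sum all words (with carry folding):
+ 0x1ccd = 0x1ccd
+ 0x0342 = 0x200f
+ 0xb6cf = 0xd6de
+ 0x55bb = 0x2c9a
One's complement: ~0x2c9a
Checksum = 0xd365


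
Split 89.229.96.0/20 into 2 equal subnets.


New prefix = 20 + 1 = 21
Each subnet has 2048 addresses
  89.229.96.0/21
  89.229.104.0/21
Subnets: 89.229.96.0/21, 89.229.104.0/21


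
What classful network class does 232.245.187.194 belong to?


First octet: 232
Binary: 11101000
1110xxxx -> Class D (224-239)
Class D (multicast), default mask N/A


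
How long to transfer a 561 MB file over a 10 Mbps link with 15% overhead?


Effective throughput = 10 * (1 - 15/100) = 8.5 Mbps
File size in Mb = 561 * 8 = 4488 Mb
Time = 4488 / 8.5
Time = 528 seconds


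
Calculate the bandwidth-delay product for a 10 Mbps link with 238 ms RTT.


BDP = bandwidth * RTT
= 10 Mbps * 238 ms
= 10 * 1e6 * 238 / 1000 bits
= 2380000 bits
= 297500 bytes
= 290.5273 KB
BDP = 2380000 bits (297500 bytes)


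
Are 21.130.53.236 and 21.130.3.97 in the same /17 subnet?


Mask: 255.255.128.0
21.130.53.236 AND mask = 21.130.0.0
21.130.3.97 AND mask = 21.130.0.0
Yes, same subnet (21.130.0.0)


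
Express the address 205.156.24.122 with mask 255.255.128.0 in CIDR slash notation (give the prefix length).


Binary: 11111111.11111111.10000000.00000000
Count leading 1s
Prefix: /17


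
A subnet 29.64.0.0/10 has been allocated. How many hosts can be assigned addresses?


Host bits = 32 - 10 = 22
Total addresses = 2^22 = 4194304
Usable = total - 2 (network and broadcast)
Usable hosts: 4194302


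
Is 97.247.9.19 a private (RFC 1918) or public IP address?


RFC 1918 private ranges:
  10.0.0.0/8 (10.0.0.0 - 10.255.255.255)
  172.16.0.0/12 (172.16.0.0 - 172.31.255.255)
  192.168.0.0/16 (192.168.0.0 - 192.168.255.255)
Public (not in any RFC 1918 range)


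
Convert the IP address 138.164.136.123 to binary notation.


138 = 10001010
164 = 10100100
136 = 10001000
123 = 01111011
Binary: 10001010.10100100.10001000.01111011


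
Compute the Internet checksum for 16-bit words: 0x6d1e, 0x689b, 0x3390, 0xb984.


Sum all words (with carry folding):
+ 0x6d1e = 0x6d1e
+ 0x689b = 0xd5b9
+ 0x3390 = 0x094a
+ 0xb984 = 0xc2ce
One's complement: ~0xc2ce
Checksum = 0x3d31


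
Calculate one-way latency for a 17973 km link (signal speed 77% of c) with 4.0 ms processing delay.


Speed = 0.77 * 3e5 km/s = 231000 km/s
Propagation delay = 17973 / 231000 = 0.0778 s = 77.8052 ms
Processing delay = 4.0 ms
Total one-way latency = 81.8052 ms


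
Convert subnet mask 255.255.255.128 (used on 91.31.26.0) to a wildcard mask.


Subnet mask: 255.255.255.128
Wildcard = 255.255.255.255 - subnet mask
255 - 255 = 0
255 - 255 = 0
255 - 255 = 0
255 - 128 = 127
Wildcard: 0.0.0.127


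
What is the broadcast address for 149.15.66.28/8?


Network: 149.0.0.0/8
Host bits = 24
Set all host bits to 1:
Broadcast: 149.255.255.255


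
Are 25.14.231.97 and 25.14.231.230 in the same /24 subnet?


Mask: 255.255.255.0
25.14.231.97 AND mask = 25.14.231.0
25.14.231.230 AND mask = 25.14.231.0
Yes, same subnet (25.14.231.0)


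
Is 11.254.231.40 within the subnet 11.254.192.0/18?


Subnet network: 11.254.192.0
Test IP AND mask: 11.254.192.0
Yes, 11.254.231.40 is in 11.254.192.0/18


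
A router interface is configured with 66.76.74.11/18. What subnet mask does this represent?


/18 means 18 network bits, 14 host bits
Binary: 11111111111111111100000000000000
Mask: 255.255.192.0


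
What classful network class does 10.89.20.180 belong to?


First octet: 10
Binary: 00001010
0xxxxxxx -> Class A (1-126)
Class A, default mask 255.0.0.0 (/8)


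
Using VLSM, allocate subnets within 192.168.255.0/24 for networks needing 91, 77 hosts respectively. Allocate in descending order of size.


91 hosts -> /25 (126 usable): 192.168.255.0/25
77 hosts -> /25 (126 usable): 192.168.255.128/25
Allocation: 192.168.255.0/25 (91 hosts, 126 usable); 192.168.255.128/25 (77 hosts, 126 usable)


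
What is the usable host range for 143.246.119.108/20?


Network: 143.246.112.0
Broadcast: 143.246.127.255
First usable = network + 1
Last usable = broadcast - 1
Range: 143.246.112.1 to 143.246.127.254


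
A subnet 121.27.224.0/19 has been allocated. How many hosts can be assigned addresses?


Host bits = 32 - 19 = 13
Total addresses = 2^13 = 8192
Usable = total - 2 (network and broadcast)
Usable hosts: 8190


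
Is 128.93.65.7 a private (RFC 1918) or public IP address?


RFC 1918 private ranges:
  10.0.0.0/8 (10.0.0.0 - 10.255.255.255)
  172.16.0.0/12 (172.16.0.0 - 172.31.255.255)
  192.168.0.0/16 (192.168.0.0 - 192.168.255.255)
Public (not in any RFC 1918 range)


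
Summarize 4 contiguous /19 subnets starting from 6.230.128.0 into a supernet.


Original prefix: /19
Number of subnets: 4 = 2^2
New prefix = 19 - 2 = 17
Supernet: 6.230.128.0/17


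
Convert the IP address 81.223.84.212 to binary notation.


81 = 01010001
223 = 11011111
84 = 01010100
212 = 11010100
Binary: 01010001.11011111.01010100.11010100


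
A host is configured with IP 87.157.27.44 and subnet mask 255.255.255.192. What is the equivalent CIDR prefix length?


Binary: 11111111.11111111.11111111.11000000
Count leading 1s
Prefix: /26


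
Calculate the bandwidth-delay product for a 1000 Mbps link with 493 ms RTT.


BDP = bandwidth * RTT
= 1000 Mbps * 493 ms
= 1000 * 1e6 * 493 / 1000 bits
= 493000000 bits
= 61625000 bytes
= 60180.6641 KB
BDP = 493000000 bits (61625000 bytes)


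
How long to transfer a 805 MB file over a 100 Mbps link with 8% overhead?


Effective throughput = 100 * (1 - 8/100) = 92 Mbps
File size in Mb = 805 * 8 = 6440 Mb
Time = 6440 / 92
Time = 70 seconds


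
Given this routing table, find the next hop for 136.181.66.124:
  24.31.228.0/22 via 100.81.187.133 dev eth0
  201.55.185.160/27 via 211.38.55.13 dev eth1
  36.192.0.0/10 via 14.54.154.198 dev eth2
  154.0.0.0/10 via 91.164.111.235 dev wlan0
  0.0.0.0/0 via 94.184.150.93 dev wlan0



Longest prefix match for 136.181.66.124:
  /22 24.31.228.0: no
  /27 201.55.185.160: no
  /10 36.192.0.0: no
  /10 154.0.0.0: no
  /0 0.0.0.0: MATCH
Selected: next-hop 94.184.150.93 via wlan0 (matched /0)


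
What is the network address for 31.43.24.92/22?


IP:   00011111.00101011.00011000.01011100
Mask: 11111111.11111111.11111100.00000000
AND operation:
Net:  00011111.00101011.00011000.00000000
Network: 31.43.24.0/22


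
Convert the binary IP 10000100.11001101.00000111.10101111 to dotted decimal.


10000100 = 132
11001101 = 205
00000111 = 7
10101111 = 175
IP: 132.205.7.175


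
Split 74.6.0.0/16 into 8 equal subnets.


New prefix = 16 + 3 = 19
Each subnet has 8192 addresses
  74.6.0.0/19
  74.6.32.0/19
  74.6.64.0/19
  74.6.96.0/19
  74.6.128.0/19
  74.6.160.0/19
  74.6.192.0/19
  74.6.224.0/19
Subnets: 74.6.0.0/19, 74.6.32.0/19, 74.6.64.0/19, 74.6.96.0/19, 74.6.128.0/19, 74.6.160.0/19, 74.6.192.0/19, 74.6.224.0/19


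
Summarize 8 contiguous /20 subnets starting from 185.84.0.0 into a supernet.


Original prefix: /20
Number of subnets: 8 = 2^3
New prefix = 20 - 3 = 17
Supernet: 185.84.0.0/17


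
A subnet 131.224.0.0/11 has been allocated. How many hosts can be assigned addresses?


Host bits = 32 - 11 = 21
Total addresses = 2^21 = 2097152
Usable = total - 2 (network and broadcast)
Usable hosts: 2097150


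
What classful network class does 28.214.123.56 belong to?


First octet: 28
Binary: 00011100
0xxxxxxx -> Class A (1-126)
Class A, default mask 255.0.0.0 (/8)


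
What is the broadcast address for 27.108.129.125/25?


Network: 27.108.129.0/25
Host bits = 7
Set all host bits to 1:
Broadcast: 27.108.129.127


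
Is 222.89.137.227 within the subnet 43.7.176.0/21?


Subnet network: 43.7.176.0
Test IP AND mask: 222.89.136.0
No, 222.89.137.227 is not in 43.7.176.0/21


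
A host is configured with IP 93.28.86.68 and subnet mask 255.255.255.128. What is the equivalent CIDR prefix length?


Binary: 11111111.11111111.11111111.10000000
Count leading 1s
Prefix: /25


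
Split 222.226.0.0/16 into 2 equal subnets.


New prefix = 16 + 1 = 17
Each subnet has 32768 addresses
  222.226.0.0/17
  222.226.128.0/17
Subnets: 222.226.0.0/17, 222.226.128.0/17


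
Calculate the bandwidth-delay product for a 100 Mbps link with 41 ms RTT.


BDP = bandwidth * RTT
= 100 Mbps * 41 ms
= 100 * 1e6 * 41 / 1000 bits
= 4100000 bits
= 512500 bytes
= 500.4883 KB
BDP = 4100000 bits (512500 bytes)


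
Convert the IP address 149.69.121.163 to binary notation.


149 = 10010101
69 = 01000101
121 = 01111001
163 = 10100011
Binary: 10010101.01000101.01111001.10100011


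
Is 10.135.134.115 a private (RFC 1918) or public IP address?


RFC 1918 private ranges:
  10.0.0.0/8 (10.0.0.0 - 10.255.255.255)
  172.16.0.0/12 (172.16.0.0 - 172.31.255.255)
  192.168.0.0/16 (192.168.0.0 - 192.168.255.255)
Private (in 10.0.0.0/8)


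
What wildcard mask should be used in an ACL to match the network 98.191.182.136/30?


Subnet mask: 255.255.255.252
Wildcard = 255.255.255.255 - subnet mask
255 - 255 = 0
255 - 255 = 0
255 - 255 = 0
255 - 252 = 3
Wildcard: 0.0.0.3


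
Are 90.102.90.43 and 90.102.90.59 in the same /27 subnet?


Mask: 255.255.255.224
90.102.90.43 AND mask = 90.102.90.32
90.102.90.59 AND mask = 90.102.90.32
Yes, same subnet (90.102.90.32)


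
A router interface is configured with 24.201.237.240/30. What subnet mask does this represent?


/30 means 30 network bits, 2 host bits
Binary: 11111111111111111111111111111100
Mask: 255.255.255.252


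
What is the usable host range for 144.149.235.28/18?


Network: 144.149.192.0
Broadcast: 144.149.255.255
First usable = network + 1
Last usable = broadcast - 1
Range: 144.149.192.1 to 144.149.255.254


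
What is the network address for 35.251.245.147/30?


IP:   00100011.11111011.11110101.10010011
Mask: 11111111.11111111.11111111.11111100
AND operation:
Net:  00100011.11111011.11110101.10010000
Network: 35.251.245.144/30


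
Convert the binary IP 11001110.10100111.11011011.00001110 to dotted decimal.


11001110 = 206
10100111 = 167
11011011 = 219
00001110 = 14
IP: 206.167.219.14


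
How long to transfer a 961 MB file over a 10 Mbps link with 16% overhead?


Effective throughput = 10 * (1 - 16/100) = 8.4 Mbps
File size in Mb = 961 * 8 = 7688 Mb
Time = 7688 / 8.4
Time = 915.2381 seconds


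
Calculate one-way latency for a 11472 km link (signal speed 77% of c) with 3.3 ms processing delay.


Speed = 0.77 * 3e5 km/s = 231000 km/s
Propagation delay = 11472 / 231000 = 0.0497 s = 49.6623 ms
Processing delay = 3.3 ms
Total one-way latency = 52.9623 ms


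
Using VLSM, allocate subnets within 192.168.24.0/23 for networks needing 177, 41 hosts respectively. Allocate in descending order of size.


177 hosts -> /24 (254 usable): 192.168.24.0/24
41 hosts -> /26 (62 usable): 192.168.25.0/26
Allocation: 192.168.24.0/24 (177 hosts, 254 usable); 192.168.25.0/26 (41 hosts, 62 usable)


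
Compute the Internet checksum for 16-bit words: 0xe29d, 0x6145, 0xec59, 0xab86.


Sum all words (with carry folding):
+ 0xe29d = 0xe29d
+ 0x6145 = 0x43e3
+ 0xec59 = 0x303d
+ 0xab86 = 0xdbc3
One's complement: ~0xdbc3
Checksum = 0x243c


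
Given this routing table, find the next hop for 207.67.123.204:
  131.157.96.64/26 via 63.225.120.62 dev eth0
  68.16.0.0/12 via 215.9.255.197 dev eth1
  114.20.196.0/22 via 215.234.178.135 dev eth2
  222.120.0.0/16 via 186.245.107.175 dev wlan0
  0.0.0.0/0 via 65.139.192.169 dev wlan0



Longest prefix match for 207.67.123.204:
  /26 131.157.96.64: no
  /12 68.16.0.0: no
  /22 114.20.196.0: no
  /16 222.120.0.0: no
  /0 0.0.0.0: MATCH
Selected: next-hop 65.139.192.169 via wlan0 (matched /0)


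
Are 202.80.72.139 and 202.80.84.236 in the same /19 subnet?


Mask: 255.255.224.0
202.80.72.139 AND mask = 202.80.64.0
202.80.84.236 AND mask = 202.80.64.0
Yes, same subnet (202.80.64.0)


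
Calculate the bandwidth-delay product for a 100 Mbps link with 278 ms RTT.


BDP = bandwidth * RTT
= 100 Mbps * 278 ms
= 100 * 1e6 * 278 / 1000 bits
= 27800000 bits
= 3475000 bytes
= 3393.5547 KB
BDP = 27800000 bits (3475000 bytes)


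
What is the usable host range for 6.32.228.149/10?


Network: 6.0.0.0
Broadcast: 6.63.255.255
First usable = network + 1
Last usable = broadcast - 1
Range: 6.0.0.1 to 6.63.255.254


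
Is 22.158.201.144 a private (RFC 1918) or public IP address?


RFC 1918 private ranges:
  10.0.0.0/8 (10.0.0.0 - 10.255.255.255)
  172.16.0.0/12 (172.16.0.0 - 172.31.255.255)
  192.168.0.0/16 (192.168.0.0 - 192.168.255.255)
Public (not in any RFC 1918 range)


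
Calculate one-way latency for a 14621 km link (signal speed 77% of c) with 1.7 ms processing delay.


Speed = 0.77 * 3e5 km/s = 231000 km/s
Propagation delay = 14621 / 231000 = 0.0633 s = 63.2944 ms
Processing delay = 1.7 ms
Total one-way latency = 64.9944 ms


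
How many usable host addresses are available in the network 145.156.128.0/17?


Host bits = 32 - 17 = 15
Total addresses = 2^15 = 32768
Usable = total - 2 (network and broadcast)
Usable hosts: 32766


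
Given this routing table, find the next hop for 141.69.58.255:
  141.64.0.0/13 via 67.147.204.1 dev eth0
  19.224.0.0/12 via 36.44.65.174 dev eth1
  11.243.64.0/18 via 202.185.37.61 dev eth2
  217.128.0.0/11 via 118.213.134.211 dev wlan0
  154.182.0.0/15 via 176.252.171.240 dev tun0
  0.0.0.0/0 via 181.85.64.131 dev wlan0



Longest prefix match for 141.69.58.255:
  /13 141.64.0.0: MATCH
  /12 19.224.0.0: no
  /18 11.243.64.0: no
  /11 217.128.0.0: no
  /15 154.182.0.0: no
  /0 0.0.0.0: MATCH
Selected: next-hop 67.147.204.1 via eth0 (matched /13)


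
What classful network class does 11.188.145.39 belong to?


First octet: 11
Binary: 00001011
0xxxxxxx -> Class A (1-126)
Class A, default mask 255.0.0.0 (/8)


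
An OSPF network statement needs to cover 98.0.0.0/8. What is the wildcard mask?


Subnet mask: 255.0.0.0
Wildcard = 255.255.255.255 - subnet mask
255 - 255 = 0
255 - 0 = 255
255 - 0 = 255
255 - 0 = 255
Wildcard: 0.255.255.255


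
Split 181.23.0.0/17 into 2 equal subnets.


New prefix = 17 + 1 = 18
Each subnet has 16384 addresses
  181.23.0.0/18
  181.23.64.0/18
Subnets: 181.23.0.0/18, 181.23.64.0/18


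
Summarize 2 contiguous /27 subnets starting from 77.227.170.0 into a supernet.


Original prefix: /27
Number of subnets: 2 = 2^1
New prefix = 27 - 1 = 26
Supernet: 77.227.170.0/26


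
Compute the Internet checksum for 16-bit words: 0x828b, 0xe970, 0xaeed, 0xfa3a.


Sum all words (with carry folding):
+ 0x828b = 0x828b
+ 0xe970 = 0x6bfc
+ 0xaeed = 0x1aea
+ 0xfa3a = 0x1525
One's complement: ~0x1525
Checksum = 0xeada


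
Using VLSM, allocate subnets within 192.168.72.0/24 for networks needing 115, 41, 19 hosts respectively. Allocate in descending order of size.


115 hosts -> /25 (126 usable): 192.168.72.0/25
41 hosts -> /26 (62 usable): 192.168.72.128/26
19 hosts -> /27 (30 usable): 192.168.72.192/27
Allocation: 192.168.72.0/25 (115 hosts, 126 usable); 192.168.72.128/26 (41 hosts, 62 usable); 192.168.72.192/27 (19 hosts, 30 usable)


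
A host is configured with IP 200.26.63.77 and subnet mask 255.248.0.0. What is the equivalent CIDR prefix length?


Binary: 11111111.11111000.00000000.00000000
Count leading 1s
Prefix: /13


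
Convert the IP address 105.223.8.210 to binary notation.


105 = 01101001
223 = 11011111
8 = 00001000
210 = 11010010
Binary: 01101001.11011111.00001000.11010010


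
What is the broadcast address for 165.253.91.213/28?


Network: 165.253.91.208/28
Host bits = 4
Set all host bits to 1:
Broadcast: 165.253.91.223


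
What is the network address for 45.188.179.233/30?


IP:   00101101.10111100.10110011.11101001
Mask: 11111111.11111111.11111111.11111100
AND operation:
Net:  00101101.10111100.10110011.11101000
Network: 45.188.179.232/30


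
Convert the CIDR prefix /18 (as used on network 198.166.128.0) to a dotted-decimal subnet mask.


/18 means 18 network bits, 14 host bits
Binary: 11111111111111111100000000000000
Mask: 255.255.192.0


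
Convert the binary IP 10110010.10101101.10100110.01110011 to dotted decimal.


10110010 = 178
10101101 = 173
10100110 = 166
01110011 = 115
IP: 178.173.166.115


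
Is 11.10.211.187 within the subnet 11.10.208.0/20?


Subnet network: 11.10.208.0
Test IP AND mask: 11.10.208.0
Yes, 11.10.211.187 is in 11.10.208.0/20


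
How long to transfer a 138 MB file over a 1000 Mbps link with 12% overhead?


Effective throughput = 1000 * (1 - 12/100) = 880 Mbps
File size in Mb = 138 * 8 = 1104 Mb
Time = 1104 / 880
Time = 1.2545 seconds


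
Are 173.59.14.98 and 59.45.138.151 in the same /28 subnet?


Mask: 255.255.255.240
173.59.14.98 AND mask = 173.59.14.96
59.45.138.151 AND mask = 59.45.138.144
No, different subnets (173.59.14.96 vs 59.45.138.144)


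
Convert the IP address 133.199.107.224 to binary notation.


133 = 10000101
199 = 11000111
107 = 01101011
224 = 11100000
Binary: 10000101.11000111.01101011.11100000


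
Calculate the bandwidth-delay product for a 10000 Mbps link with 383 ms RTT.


BDP = bandwidth * RTT
= 10000 Mbps * 383 ms
= 10000 * 1e6 * 383 / 1000 bits
= 3830000000 bits
= 478750000 bytes
= 467529.2969 KB
BDP = 3830000000 bits (478750000 bytes)


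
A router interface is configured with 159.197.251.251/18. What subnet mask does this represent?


/18 means 18 network bits, 14 host bits
Binary: 11111111111111111100000000000000
Mask: 255.255.192.0


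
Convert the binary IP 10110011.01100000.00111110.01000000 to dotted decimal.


10110011 = 179
01100000 = 96
00111110 = 62
01000000 = 64
IP: 179.96.62.64


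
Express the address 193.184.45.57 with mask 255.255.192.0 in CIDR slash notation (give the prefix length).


Binary: 11111111.11111111.11000000.00000000
Count leading 1s
Prefix: /18


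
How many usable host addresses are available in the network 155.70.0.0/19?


Host bits = 32 - 19 = 13
Total addresses = 2^13 = 8192
Usable = total - 2 (network and broadcast)
Usable hosts: 8190


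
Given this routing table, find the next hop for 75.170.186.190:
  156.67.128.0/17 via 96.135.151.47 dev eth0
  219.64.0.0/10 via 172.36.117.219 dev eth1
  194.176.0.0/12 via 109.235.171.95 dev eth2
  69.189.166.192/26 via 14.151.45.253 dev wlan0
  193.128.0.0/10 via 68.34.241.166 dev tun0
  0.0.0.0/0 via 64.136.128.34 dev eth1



Longest prefix match for 75.170.186.190:
  /17 156.67.128.0: no
  /10 219.64.0.0: no
  /12 194.176.0.0: no
  /26 69.189.166.192: no
  /10 193.128.0.0: no
  /0 0.0.0.0: MATCH
Selected: next-hop 64.136.128.34 via eth1 (matched /0)


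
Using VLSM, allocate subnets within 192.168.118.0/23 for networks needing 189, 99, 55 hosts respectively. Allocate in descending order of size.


189 hosts -> /24 (254 usable): 192.168.118.0/24
99 hosts -> /25 (126 usable): 192.168.119.0/25
55 hosts -> /26 (62 usable): 192.168.119.128/26
Allocation: 192.168.118.0/24 (189 hosts, 254 usable); 192.168.119.0/25 (99 hosts, 126 usable); 192.168.119.128/26 (55 hosts, 62 usable)
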